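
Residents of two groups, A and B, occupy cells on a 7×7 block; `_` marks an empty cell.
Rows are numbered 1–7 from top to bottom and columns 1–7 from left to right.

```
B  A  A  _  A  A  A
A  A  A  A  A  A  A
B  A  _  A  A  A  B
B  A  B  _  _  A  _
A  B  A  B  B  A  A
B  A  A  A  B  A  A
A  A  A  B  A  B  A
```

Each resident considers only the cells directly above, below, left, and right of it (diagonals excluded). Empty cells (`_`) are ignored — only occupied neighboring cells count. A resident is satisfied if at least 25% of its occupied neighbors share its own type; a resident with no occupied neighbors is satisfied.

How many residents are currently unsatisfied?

9

(1,1)B 0/2 unhappy
(1,2)A 2/3 ok
(1,3)A 2/2 ok
(1,5)A 2/2 ok
(1,6)A 3/3 ok
(1,7)A 2/2 ok
(2,1)A 1/3 ok
(2,2)A 4/4 ok
(2,3)A 3/3 ok
(2,4)A 3/3 ok
(2,5)A 4/4 ok
(2,6)A 4/4 ok
(2,7)A 2/3 ok
(3,1)B 1/3 ok
(3,2)A 2/3 ok
(3,4)A 2/2 ok
(3,5)A 3/3 ok
(3,6)A 3/4 ok
(3,7)B 0/2 unhappy
(4,1)B 1/3 ok
(4,2)A 1/4 ok
(4,3)B 0/2 unhappy
(4,6)A 2/2 ok
(5,1)A 0/3 unhappy
(5,2)B 0/4 unhappy
(5,3)A 1/4 ok
(5,4)B 1/3 ok
(5,5)B 2/3 ok
(5,6)A 3/4 ok
(5,7)A 2/2 ok
(6,1)B 0/3 unhappy
(6,2)A 2/4 ok
(6,3)A 4/4 ok
(6,4)A 1/4 ok
(6,5)B 1/4 ok
(6,6)A 2/4 ok
(6,7)A 3/3 ok
(7,1)A 1/2 ok
(7,2)A 3/3 ok
(7,3)A 2/3 ok
(7,4)B 0/3 unhappy
(7,5)A 0/3 unhappy
(7,6)B 0/3 unhappy
(7,7)A 1/2 ok
Unsatisfied: (1,1), (3,7), (4,3), (5,1), (5,2), (6,1), (7,4), (7,5), (7,6) — 9 in total.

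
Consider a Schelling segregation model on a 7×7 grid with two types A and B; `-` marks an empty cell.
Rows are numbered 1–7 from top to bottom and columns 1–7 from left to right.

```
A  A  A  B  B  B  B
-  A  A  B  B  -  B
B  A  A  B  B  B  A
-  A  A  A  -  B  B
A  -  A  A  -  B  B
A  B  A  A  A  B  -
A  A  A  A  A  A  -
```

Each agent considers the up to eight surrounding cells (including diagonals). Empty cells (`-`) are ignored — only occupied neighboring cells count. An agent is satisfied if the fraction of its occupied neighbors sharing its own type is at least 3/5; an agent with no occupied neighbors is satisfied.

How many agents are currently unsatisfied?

5

Row 1: (1,1)A 2/2 ✓ · (1,2)A 4/4 ✓ · (1,3)A 3/5 ✓ · (1,4)B 3/5 ✓ · (1,5)B 4/4 ✓ · (1,6)B 4/4 ✓ · (1,7)B 2/2 ✓
Row 2: (2,2)A 6/7 ✓ · (2,3)A 5/8 ✓ · (2,4)B 5/8 ✓ · (2,5)B 7/7 ✓ · (2,7)B 3/4 ✓
Row 3: (3,1)B 0/3 ✗ · (3,2)A 5/6 ✓ · (3,3)A 6/8 ✓ · (3,4)B 3/7 ✗ · (3,5)B 5/6 ✓ · (3,6)B 5/6 ✓ · (3,7)A 0/4 ✗
Row 4: (4,2)A 5/6 ✓ · (4,3)A 6/7 ✓ · (4,4)A 4/6 ✓ · (4,6)B 5/6 ✓ · (4,7)B 4/5 ✓
Row 5: (5,1)A 2/3 ✓ · (5,3)A 6/7 ✓ · (5,4)A 6/6 ✓ · (5,6)B 4/5 ✓ · (5,7)B 4/4 ✓
Row 6: (6,1)A 3/4 ✓ · (6,2)B 0/7 ✗ · (6,3)A 6/7 ✓ · (6,4)A 7/7 ✓ · (6,5)A 5/7 ✓ · (6,6)B 2/5 ✗
Row 7: (7,1)A 2/3 ✓ · (7,2)A 4/5 ✓ · (7,3)A 4/5 ✓ · (7,4)A 5/5 ✓ · (7,5)A 4/5 ✓ · (7,6)A 2/3 ✓
Unsatisfied: (3,1), (3,4), (3,7), (6,2), (6,6) — 5 in total.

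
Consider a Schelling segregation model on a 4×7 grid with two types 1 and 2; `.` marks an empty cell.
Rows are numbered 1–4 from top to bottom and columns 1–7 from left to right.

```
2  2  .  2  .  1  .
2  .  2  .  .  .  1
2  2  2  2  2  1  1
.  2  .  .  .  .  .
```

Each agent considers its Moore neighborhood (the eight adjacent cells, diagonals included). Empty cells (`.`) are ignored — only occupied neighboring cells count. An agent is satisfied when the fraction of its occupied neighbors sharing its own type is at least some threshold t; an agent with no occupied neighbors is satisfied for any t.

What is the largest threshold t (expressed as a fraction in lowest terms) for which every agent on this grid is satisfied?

1/2

Row 1: (1,1)2 2/2 · (1,2)2 3/3 · (1,4)2 1/1 · (1,6)1 1/1
Row 2: (2,1)2 4/4 · (2,3)2 5/5 · (2,7)1 3/3
Row 3: (3,1)2 3/3 · (3,2)2 5/5 · (3,3)2 4/4 · (3,4)2 3/3 · (3,5)2 1/2 · (3,6)1 2/3 · (3,7)1 2/2
Row 4: (4,2)2 3/3
The smallest same-type fraction is 1/2 at (3,5), which reduces to 1/2. Any threshold above that leaves this agent unsatisfied.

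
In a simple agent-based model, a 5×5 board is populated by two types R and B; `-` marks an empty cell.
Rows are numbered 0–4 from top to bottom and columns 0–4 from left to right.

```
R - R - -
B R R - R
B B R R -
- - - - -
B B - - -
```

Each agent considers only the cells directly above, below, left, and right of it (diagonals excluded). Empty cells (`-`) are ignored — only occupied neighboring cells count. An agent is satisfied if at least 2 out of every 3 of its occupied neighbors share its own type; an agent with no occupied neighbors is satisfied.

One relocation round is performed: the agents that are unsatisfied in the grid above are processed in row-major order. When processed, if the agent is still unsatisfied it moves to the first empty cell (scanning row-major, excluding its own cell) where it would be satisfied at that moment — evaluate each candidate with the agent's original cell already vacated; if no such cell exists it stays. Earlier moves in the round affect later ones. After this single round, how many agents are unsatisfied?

0

Initially unsatisfied (in order): (0,0), (1,0), (1,1), (2,1).
  (0,0) → (0,1).
  (1,0) → (3,0).
  (1,1): now satisfied by earlier moves; stays.
  (2,1) → (3,1).
Resulting grid:
- R R - -
- R R - R
B - R R -
B B - - -
B B - - -
All satisfied now.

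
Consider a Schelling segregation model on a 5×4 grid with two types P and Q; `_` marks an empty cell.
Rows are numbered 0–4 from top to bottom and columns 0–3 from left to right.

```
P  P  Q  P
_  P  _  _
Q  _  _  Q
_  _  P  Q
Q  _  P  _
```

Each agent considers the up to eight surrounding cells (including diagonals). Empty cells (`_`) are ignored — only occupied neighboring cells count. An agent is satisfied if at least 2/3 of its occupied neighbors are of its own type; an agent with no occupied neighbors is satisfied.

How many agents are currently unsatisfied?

Row 0: (0,0)P 2/2 ok · (0,1)P 2/3 ok · (0,2)Q 0/3 unhappy · (0,3)P 0/1 unhappy
Row 1: (1,1)P 2/4 unhappy
Row 2: (2,0)Q 0/1 unhappy · (2,3)Q 1/2 unhappy
Row 3: (3,2)P 1/3 unhappy · (3,3)Q 1/3 unhappy
Row 4: (4,0)Q 0/0 ok · (4,2)P 1/2 unhappy
Unsatisfied: (0,2), (0,3), (1,1), (2,0), (2,3), (3,2), (3,3), (4,2) — 8 in total.

8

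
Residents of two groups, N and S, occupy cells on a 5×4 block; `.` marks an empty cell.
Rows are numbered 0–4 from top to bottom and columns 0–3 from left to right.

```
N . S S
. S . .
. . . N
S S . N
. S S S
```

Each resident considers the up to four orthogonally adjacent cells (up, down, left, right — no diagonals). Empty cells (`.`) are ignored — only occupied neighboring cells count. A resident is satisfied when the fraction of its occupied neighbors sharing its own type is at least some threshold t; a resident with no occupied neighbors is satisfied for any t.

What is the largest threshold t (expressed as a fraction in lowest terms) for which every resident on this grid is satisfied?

(0,0)N — no occupied neighbors
(0,2)S 1/1
(0,3)S 1/1
(1,1)S — no occupied neighbors
(2,3)N 1/1
(3,0)S 1/1
(3,1)S 2/2
(3,3)N 1/2
(4,1)S 2/2
(4,2)S 2/2
(4,3)S 1/2
The smallest same-type fraction is 1/2 at (3,3), which reduces to 1/2. Any threshold above that leaves this resident unsatisfied.

1/2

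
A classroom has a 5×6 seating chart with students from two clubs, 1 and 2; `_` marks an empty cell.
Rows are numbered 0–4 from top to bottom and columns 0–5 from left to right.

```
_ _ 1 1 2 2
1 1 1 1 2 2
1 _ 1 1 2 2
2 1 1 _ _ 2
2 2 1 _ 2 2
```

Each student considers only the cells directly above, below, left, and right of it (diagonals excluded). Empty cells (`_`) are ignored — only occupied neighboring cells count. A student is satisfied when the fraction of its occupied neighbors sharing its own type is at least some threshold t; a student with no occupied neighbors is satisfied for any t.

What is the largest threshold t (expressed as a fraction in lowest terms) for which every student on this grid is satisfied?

(0,2)1 2/2
(0,3)1 2/3
(0,4)2 2/3
(0,5)2 2/2
(1,0)1 2/2
(1,1)1 2/2
(1,2)1 4/4
(1,3)1 3/4
(1,4)2 3/4
(1,5)2 3/3
(2,0)1 1/2
(2,2)1 3/3
(2,3)1 2/3
(2,4)2 2/3
(2,5)2 3/3
(3,0)2 1/3
(3,1)1 1/3
(3,2)1 3/3
(3,5)2 2/2
(4,0)2 2/2
(4,1)2 1/3
(4,2)1 1/2
(4,4)2 1/1
(4,5)2 2/2
The smallest same-type fraction is 1/3 at (3,0), which reduces to 1/3. Any threshold above that leaves this student unsatisfied.

1/3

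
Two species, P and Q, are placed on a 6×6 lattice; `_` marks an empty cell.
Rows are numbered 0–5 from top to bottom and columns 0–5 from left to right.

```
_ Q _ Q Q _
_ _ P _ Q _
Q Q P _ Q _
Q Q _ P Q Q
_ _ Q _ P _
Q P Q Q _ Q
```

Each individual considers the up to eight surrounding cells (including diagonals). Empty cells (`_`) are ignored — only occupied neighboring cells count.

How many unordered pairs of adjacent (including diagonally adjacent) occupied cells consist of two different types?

Scan each occupied cell's neighbors to the right and below (and the two forward diagonals) so each pair is counted once.
Row 0: Q(0,1)–P(1,2)≠ Q(0,3)–Q(0,4)= Q(0,3)–Q(1,4)= Q(0,3)–P(1,2)≠ Q(0,4)–Q(1,4)=  → 2/5 unlike.
Row 1: P(1,2)–P(2,2)= P(1,2)–Q(2,1)≠ Q(1,4)–Q(2,4)=  → 1/3 unlike.
Row 2: Q(2,0)–Q(2,1)= Q(2,0)–Q(3,0)= Q(2,0)–Q(3,1)= Q(2,1)–P(2,2)≠ Q(2,1)–Q(3,1)= Q(2,1)–Q(3,0)= P(2,2)–P(3,3)= P(2,2)–Q(3,1)≠ Q(2,4)–Q(3,4)= Q(2,4)–Q(3,5)= Q(2,4)–P(3,3)≠  → 3/11 unlike.
Row 3: Q(3,0)–Q(3,1)= Q(3,1)–Q(4,2)= P(3,3)–Q(3,4)≠ P(3,3)–P(4,4)= P(3,3)–Q(4,2)≠ Q(3,4)–Q(3,5)= Q(3,4)–P(4,4)≠ Q(3,5)–P(4,4)≠  → 4/8 unlike.
Row 4: Q(4,2)–Q(5,2)= Q(4,2)–Q(5,3)= Q(4,2)–P(5,1)≠ P(4,4)–Q(5,5)≠ P(4,4)–Q(5,3)≠  → 3/5 unlike.
Row 5: Q(5,0)–P(5,1)≠ P(5,1)–Q(5,2)≠ Q(5,2)–Q(5,3)=  → 2/3 unlike.
Total adjacent occupied pairs: 35; unlike-type pairs: 15.

15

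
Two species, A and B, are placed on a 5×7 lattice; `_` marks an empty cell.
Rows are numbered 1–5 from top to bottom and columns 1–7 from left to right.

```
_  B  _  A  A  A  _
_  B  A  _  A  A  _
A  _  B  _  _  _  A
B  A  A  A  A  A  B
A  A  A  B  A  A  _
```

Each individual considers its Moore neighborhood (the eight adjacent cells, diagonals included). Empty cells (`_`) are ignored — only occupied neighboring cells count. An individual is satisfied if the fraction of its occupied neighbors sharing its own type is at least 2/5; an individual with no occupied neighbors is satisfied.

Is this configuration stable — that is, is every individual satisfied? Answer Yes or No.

No

Row 1: (1,2)B 1/2 satisfied · (1,4)A 3/3 satisfied · (1,5)A 4/4 satisfied · (1,6)A 3/3 satisfied
Row 2: (2,2)B 2/4 satisfied · (2,3)A 1/4 not · (2,5)A 4/4 satisfied · (2,6)A 4/4 satisfied
Row 3: (3,1)A 1/3 not · (3,3)B 1/5 not · (3,7)A 2/3 satisfied
Row 4: (4,1)B 0/4 not · (4,2)A 5/7 satisfied · (4,3)A 4/6 satisfied · (4,4)A 4/6 satisfied · (4,5)A 4/5 satisfied · (4,6)A 4/5 satisfied · (4,7)B 0/3 not
Row 5: (5,1)A 2/3 satisfied · (5,2)A 4/5 satisfied · (5,3)A 4/5 satisfied · (5,4)B 0/5 not · (5,5)A 4/5 satisfied · (5,6)A 3/4 satisfied
For instance (2,3) has only 1/4 same-type neighbors, below 2/5.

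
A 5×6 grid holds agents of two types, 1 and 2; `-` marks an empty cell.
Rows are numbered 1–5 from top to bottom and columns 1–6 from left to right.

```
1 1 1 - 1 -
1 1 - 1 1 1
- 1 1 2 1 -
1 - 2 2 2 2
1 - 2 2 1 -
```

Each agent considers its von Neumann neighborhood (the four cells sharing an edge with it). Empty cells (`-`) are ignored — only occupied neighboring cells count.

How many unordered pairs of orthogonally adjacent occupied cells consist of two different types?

Scan each occupied cell's neighbors to the right and below so each pair is counted once.
From row 1: 0 unlike of 5 pairs (running 0/5).
From row 2: 1 unlike of 6 pairs (running 1/11).
From row 3: 4 unlike of 6 pairs (running 5/17).
From row 4: 1 unlike of 7 pairs (running 6/24).
From row 5: 1 unlike of 2 pairs (running 7/26).
Total adjacent occupied pairs: 26; unlike-type pairs: 7.

7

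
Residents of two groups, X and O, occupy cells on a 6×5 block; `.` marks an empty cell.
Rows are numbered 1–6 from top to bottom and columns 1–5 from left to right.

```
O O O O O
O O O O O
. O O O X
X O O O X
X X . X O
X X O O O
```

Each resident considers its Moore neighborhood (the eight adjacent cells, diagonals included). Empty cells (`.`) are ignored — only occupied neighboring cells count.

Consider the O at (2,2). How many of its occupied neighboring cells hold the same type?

Occupied neighbors of (2,2): (1,1)=O, (1,2)=O, (1,3)=O, (2,1)=O, (2,3)=O, (3,2)=O, (3,3)=O.
Same type (O): 7 of 7.

7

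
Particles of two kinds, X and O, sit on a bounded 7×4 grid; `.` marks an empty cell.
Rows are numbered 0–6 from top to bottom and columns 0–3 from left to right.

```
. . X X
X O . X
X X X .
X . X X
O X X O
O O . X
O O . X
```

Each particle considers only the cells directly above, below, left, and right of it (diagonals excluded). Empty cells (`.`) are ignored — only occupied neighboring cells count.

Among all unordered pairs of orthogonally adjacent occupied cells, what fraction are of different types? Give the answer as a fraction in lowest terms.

1/3

Scan each occupied cell's neighbors to the right and below so each pair is counted once.
Row 0: X(0,2)–X(0,3)= X(0,3)–X(1,3)=  → 0/2 unlike.
Row 1: X(1,0)–O(1,1)≠ X(1,0)–X(2,0)= O(1,1)–X(2,1)≠  → 2/3 unlike.
Row 2: X(2,0)–X(2,1)= X(2,0)–X(3,0)= X(2,1)–X(2,2)= X(2,2)–X(3,2)=  → 0/4 unlike.
Row 3: X(3,0)–O(4,0)≠ X(3,2)–X(3,3)= X(3,2)–X(4,2)= X(3,3)–O(4,3)≠  → 2/4 unlike.
Row 4: O(4,0)–X(4,1)≠ O(4,0)–O(5,0)= X(4,1)–X(4,2)= X(4,1)–O(5,1)≠ X(4,2)–O(4,3)≠ O(4,3)–X(5,3)≠  → 4/6 unlike.
Row 5: O(5,0)–O(5,1)= O(5,0)–O(6,0)= O(5,1)–O(6,1)= X(5,3)–X(6,3)=  → 0/4 unlike.
Row 6: O(6,0)–O(6,1)=  → 0/1 unlike.
Total adjacent occupied pairs: 24; unlike-type pairs: 8.
8/24 reduces to 1/3.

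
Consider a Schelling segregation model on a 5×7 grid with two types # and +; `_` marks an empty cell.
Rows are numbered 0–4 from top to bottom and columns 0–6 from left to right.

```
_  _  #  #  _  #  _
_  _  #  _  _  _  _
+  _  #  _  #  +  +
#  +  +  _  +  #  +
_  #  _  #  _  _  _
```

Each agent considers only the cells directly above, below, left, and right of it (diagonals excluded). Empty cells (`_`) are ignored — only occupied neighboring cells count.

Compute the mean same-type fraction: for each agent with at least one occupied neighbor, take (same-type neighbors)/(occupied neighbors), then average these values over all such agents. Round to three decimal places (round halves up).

0.411

(0,2)# 2/2
(0,3)# 1/1
(0,5)# — no occupied neighbors
(1,2)# 2/2
(2,0)+ 0/1
(2,2)# 1/2
(2,4)# 0/2
(2,5)+ 1/3
(2,6)+ 2/2
(3,0)# 0/2
(3,1)+ 1/3
(3,2)+ 1/2
(3,4)+ 0/2
(3,5)# 0/3
(3,6)+ 1/2
(4,1)# 0/1
(4,3)# — no occupied neighbors
Sum over 15 agents: 2/2 + 1/1 + 2/2 + 0/1 + 1/2 + 0/2 + 1/3 + 2/2 + 0/2 + 1/3 + 1/2 + 0/2 + 0/3 + 1/2 + 0/1 = 37/6; mean = 37/6 ÷ 15 = 37/90 = 0.411111… → 0.411.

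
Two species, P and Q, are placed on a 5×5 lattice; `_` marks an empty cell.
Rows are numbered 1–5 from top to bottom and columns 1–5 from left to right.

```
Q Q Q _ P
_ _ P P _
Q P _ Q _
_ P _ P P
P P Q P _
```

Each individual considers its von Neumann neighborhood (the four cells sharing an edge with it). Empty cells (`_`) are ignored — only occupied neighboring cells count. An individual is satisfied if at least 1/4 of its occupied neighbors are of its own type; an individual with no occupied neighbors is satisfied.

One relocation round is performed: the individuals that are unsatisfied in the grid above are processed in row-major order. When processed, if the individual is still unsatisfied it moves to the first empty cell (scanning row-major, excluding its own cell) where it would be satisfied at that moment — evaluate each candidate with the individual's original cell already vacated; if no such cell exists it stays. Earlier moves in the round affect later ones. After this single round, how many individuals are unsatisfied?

Initially unsatisfied (in order): (3,1), (3,4), (5,3).
  (3,1) → (1,4).
  (3,4) → (2,1).
  (5,3) → (2,2).
Resulting grid:
Q Q Q Q P
Q Q P P _
_ P _ _ _
_ P _ P P
P P _ P _
Unsatisfied now: (1,5).

1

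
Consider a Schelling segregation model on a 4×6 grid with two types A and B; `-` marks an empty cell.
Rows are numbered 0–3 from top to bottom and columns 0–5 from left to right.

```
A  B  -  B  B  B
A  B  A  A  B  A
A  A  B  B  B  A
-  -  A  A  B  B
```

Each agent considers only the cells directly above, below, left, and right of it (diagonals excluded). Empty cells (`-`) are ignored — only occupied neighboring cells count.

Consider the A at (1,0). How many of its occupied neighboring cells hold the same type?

Occupied neighbors of (1,0): (0,0)=A, (2,0)=A, (1,1)=B.
Same type (A): 2 of 3.

2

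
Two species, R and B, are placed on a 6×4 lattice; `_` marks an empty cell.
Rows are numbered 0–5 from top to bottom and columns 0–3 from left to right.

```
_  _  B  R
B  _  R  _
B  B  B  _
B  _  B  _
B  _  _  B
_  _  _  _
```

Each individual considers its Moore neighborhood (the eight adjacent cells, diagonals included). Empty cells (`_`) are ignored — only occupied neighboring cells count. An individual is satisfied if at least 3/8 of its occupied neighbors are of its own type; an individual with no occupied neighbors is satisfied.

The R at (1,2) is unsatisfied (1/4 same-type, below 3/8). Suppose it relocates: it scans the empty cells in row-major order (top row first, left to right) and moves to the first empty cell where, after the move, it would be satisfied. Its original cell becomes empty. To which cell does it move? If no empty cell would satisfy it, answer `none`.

Vacating (1,2). Empty cells in order:
  (0,0): 0/1 same-type → still unsatisfied.
  (0,1): 0/2 same-type → still unsatisfied.
  (1,1): 0/5 same-type → still unsatisfied.
  (1,3): 1/3 same-type → still unsatisfied.
  (2,3): 0/2 same-type → still unsatisfied.
  (3,1): 0/6 same-type → still unsatisfied.
  (3,3): 0/3 same-type → still unsatisfied.
  (4,1): 0/3 same-type → still unsatisfied.
  (4,2): 0/2 same-type → still unsatisfied.
  (5,0): 0/1 same-type → still unsatisfied.
  (5,1): 0/1 same-type → still unsatisfied.
  (5,2): 0/1 same-type → still unsatisfied.
  (5,3): 0/1 same-type → still unsatisfied.

none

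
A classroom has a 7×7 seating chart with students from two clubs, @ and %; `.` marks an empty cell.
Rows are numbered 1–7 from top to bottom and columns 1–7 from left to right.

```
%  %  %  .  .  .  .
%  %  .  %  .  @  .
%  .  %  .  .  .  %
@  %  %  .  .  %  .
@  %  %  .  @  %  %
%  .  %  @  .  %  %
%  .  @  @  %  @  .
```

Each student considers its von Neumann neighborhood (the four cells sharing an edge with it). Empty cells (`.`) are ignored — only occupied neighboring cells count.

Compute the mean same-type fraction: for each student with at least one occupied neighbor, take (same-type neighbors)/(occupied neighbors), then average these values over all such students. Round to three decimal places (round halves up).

0.682

(1,1)% 2/2
(1,2)% 3/3
(1,3)% 1/1
(2,1)% 3/3
(2,2)% 2/2
(2,4)% — no occupied neighbors
(2,6)@ — no occupied neighbors
(3,1)% 1/2
(3,3)% 1/1
(3,7)% — no occupied neighbors
(4,1)@ 1/3
(4,2)% 2/3
(4,3)% 3/3
(4,6)% 1/1
(5,1)@ 1/3
(5,2)% 2/3
(5,3)% 3/3
(5,5)@ 0/1
(5,6)% 3/4
(5,7)% 2/2
(6,1)% 1/2
(6,3)% 1/3
(6,4)@ 1/2
(6,6)% 2/3
(6,7)% 2/2
(7,1)% 1/1
(7,3)@ 1/2
(7,4)@ 2/3
(7,5)% 0/2
(7,6)@ 0/2
Sum over 27 students: 2/2 + 3/3 + 1/1 + 3/3 + 2/2 + 1/2 + 1/1 + 1/3 + 2/3 + 3/3 + 1/1 + 1/3 + 2/3 + 3/3 + 0/1 + 3/4 + 2/2 + 1/2 + 1/3 + 1/2 + 2/3 + 2/2 + 1/1 + 1/2 + 2/3 + 0/2 + 0/2 = 221/12; mean = 221/12 ÷ 27 = 221/324 = 0.682098… → 0.682.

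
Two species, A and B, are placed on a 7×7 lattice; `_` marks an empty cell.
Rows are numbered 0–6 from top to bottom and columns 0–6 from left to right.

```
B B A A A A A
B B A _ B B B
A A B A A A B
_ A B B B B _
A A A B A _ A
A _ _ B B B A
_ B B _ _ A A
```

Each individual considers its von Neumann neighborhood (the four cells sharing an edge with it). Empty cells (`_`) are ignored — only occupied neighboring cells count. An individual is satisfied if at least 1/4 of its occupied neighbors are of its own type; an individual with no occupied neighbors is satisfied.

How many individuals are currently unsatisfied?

(0,0)B 2/2 ok
(0,1)B 2/3 ok
(0,2)A 2/3 ok
(0,3)A 2/2 ok
(0,4)A 2/3 ok
(0,5)A 2/3 ok
(0,6)A 1/2 ok
(1,0)B 2/3 ok
(1,1)B 2/4 ok
(1,2)A 1/3 ok
(1,4)B 1/3 ok
(1,5)B 2/4 ok
(1,6)B 2/3 ok
(2,0)A 1/2 ok
(2,1)A 2/4 ok
(2,2)B 1/4 ok
(2,3)A 1/3 ok
(2,4)A 2/4 ok
(2,5)A 1/4 ok
(2,6)B 1/2 ok
(3,1)A 2/3 ok
(3,2)B 2/4 ok
(3,3)B 3/4 ok
(3,4)B 2/4 ok
(3,5)B 1/2 ok
(4,0)A 2/2 ok
(4,1)A 3/3 ok
(4,2)A 1/3 ok
(4,3)B 2/4 ok
(4,4)A 0/3 unhappy
(4,6)A 1/1 ok
(5,0)A 1/1 ok
(5,3)B 2/2 ok
(5,4)B 2/3 ok
(5,5)B 1/3 ok
(5,6)A 2/3 ok
(6,1)B 1/1 ok
(6,2)B 1/1 ok
(6,5)A 1/2 ok
(6,6)A 2/2 ok
Unsatisfied: (4,4) — 1 in total.

1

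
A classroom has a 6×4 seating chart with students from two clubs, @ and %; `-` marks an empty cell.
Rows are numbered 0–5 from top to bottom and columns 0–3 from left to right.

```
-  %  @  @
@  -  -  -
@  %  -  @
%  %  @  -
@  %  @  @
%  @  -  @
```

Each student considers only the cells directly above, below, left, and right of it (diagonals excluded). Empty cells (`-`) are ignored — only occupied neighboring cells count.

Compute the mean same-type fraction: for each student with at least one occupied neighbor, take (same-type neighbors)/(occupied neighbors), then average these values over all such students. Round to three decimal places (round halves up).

Row 0: (0,1)% 0/1 · (0,2)@ 1/2 · (0,3)@ 1/1
Row 1: (1,0)@ 1/1
Row 2: (2,0)@ 1/3 · (2,1)% 1/2 · (2,3)@ — no occupied neighbors
Row 3: (3,0)% 1/3 · (3,1)% 3/4 · (3,2)@ 1/2
Row 4: (4,0)@ 0/3 · (4,1)% 1/4 · (4,2)@ 2/3 · (4,3)@ 2/2
Row 5: (5,0)% 0/2 · (5,1)@ 0/2 · (5,3)@ 1/1
Sum over 16 students: 0/1 + 1/2 + 1/1 + 1/1 + 1/3 + 1/2 + 1/3 + 3/4 + 1/2 + 0/3 + 1/4 + 2/3 + 2/2 + 0/2 + 0/2 + 1/1 = 47/6; mean = 47/6 ÷ 16 = 47/96 = 0.489583… → 0.490.

0.490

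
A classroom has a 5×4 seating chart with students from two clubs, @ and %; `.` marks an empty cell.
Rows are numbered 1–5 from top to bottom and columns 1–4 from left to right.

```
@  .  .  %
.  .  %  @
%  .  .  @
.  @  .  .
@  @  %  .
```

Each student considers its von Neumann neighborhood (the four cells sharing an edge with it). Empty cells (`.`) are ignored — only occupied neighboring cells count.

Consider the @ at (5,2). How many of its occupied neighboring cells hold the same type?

2

Occupied neighbors of (5,2): (4,2)=@, (5,1)=@, (5,3)=%.
Same type (@): 2 of 3.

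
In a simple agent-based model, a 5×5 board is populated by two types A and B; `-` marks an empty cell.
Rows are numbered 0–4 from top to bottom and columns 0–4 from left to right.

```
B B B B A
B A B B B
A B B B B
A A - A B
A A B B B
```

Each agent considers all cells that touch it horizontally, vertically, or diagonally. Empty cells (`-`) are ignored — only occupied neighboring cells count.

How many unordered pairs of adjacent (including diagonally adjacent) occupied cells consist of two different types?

Scan each occupied cell's neighbors to the right and below (and the two forward diagonals) so each pair is counted once.
From row 0: 6 unlike of 17 pairs (running 6/17).
From row 1: 5 unlike of 17 pairs (running 11/34).
From row 2: 7 unlike of 14 pairs (running 18/48).
From row 3: 5 unlike of 12 pairs (running 23/60).
From row 4: 1 unlike of 4 pairs (running 24/64).
Total adjacent occupied pairs: 64; unlike-type pairs: 24.

24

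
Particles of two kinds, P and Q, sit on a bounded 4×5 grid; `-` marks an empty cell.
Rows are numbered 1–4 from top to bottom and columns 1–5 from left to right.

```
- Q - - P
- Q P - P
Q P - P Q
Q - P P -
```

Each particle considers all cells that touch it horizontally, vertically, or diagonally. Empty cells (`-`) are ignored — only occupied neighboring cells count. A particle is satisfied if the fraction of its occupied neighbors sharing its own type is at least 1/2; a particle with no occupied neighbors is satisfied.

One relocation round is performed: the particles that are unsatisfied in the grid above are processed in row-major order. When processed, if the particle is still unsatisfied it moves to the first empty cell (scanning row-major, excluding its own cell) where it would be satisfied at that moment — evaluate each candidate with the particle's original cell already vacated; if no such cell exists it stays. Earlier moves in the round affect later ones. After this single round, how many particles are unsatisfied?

Initially unsatisfied (in order): (3,2), (3,5).
  (3,2) → (1,4).
  (3,5) → (1,1).
Resulting grid:
Q Q - P P
- Q P - P
Q - - P -
Q - P P -
All satisfied now.

0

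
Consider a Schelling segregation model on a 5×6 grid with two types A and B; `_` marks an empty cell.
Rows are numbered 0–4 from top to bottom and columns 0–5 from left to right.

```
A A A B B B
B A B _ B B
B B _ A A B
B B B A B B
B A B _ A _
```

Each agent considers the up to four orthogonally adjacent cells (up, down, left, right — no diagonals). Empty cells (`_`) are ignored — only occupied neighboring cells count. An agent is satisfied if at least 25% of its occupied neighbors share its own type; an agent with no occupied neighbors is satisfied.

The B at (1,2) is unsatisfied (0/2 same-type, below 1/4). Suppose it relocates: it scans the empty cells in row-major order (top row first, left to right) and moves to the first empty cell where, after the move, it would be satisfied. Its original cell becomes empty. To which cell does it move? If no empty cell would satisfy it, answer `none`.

(1,3)

Vacating (1,2). Empty cells in order:
  (1,3): 2/3 same-type → satisfied — stop here.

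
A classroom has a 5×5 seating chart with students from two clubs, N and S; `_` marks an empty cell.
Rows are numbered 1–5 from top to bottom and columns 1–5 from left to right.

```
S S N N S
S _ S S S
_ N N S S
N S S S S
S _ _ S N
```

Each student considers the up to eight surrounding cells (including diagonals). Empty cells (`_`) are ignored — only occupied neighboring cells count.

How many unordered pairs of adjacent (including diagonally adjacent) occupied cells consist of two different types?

22

Scan each occupied cell's neighbors to the right and below (and the two forward diagonals) so each pair is counted once.
From row 1: 7 unlike of 14 pairs (running 7/14).
From row 2: 4 unlike of 11 pairs (running 11/25).
From row 3: 6 unlike of 14 pairs (running 17/39).
From row 4: 4 unlike of 11 pairs (running 21/50).
From row 5: 1 unlike of 1 pairs (running 22/51).
Total adjacent occupied pairs: 51; unlike-type pairs: 22.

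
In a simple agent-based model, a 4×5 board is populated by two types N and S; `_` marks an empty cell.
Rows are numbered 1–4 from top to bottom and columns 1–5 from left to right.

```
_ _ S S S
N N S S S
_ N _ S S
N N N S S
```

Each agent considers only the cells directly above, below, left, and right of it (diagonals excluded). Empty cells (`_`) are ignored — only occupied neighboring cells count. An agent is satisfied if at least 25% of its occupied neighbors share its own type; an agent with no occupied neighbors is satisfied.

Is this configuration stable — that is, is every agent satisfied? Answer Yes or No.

Row 1: (1,3)S 2/2 ok · (1,4)S 3/3 ok · (1,5)S 2/2 ok
Row 2: (2,1)N 1/1 ok · (2,2)N 2/3 ok · (2,3)S 2/3 ok · (2,4)S 4/4 ok · (2,5)S 3/3 ok
Row 3: (3,2)N 2/2 ok · (3,4)S 3/3 ok · (3,5)S 3/3 ok
Row 4: (4,1)N 1/1 ok · (4,2)N 3/3 ok · (4,3)N 1/2 ok · (4,4)S 2/3 ok · (4,5)S 2/2 ok
All meet the threshold, so the configuration is stable.

Yes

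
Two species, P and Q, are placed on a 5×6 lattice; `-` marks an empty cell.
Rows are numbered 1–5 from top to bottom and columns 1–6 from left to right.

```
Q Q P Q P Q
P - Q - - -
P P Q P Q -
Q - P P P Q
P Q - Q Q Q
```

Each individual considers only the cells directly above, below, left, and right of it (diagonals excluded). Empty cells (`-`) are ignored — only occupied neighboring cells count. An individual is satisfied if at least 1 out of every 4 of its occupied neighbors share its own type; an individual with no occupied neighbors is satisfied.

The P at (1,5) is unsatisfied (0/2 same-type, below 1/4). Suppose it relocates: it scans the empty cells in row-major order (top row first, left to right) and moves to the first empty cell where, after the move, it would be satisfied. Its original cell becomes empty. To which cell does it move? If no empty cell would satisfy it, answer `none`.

(2,2)

Vacating (1,5). Empty cells in order:
  (2,2): 2/4 same-type → satisfied — stop here.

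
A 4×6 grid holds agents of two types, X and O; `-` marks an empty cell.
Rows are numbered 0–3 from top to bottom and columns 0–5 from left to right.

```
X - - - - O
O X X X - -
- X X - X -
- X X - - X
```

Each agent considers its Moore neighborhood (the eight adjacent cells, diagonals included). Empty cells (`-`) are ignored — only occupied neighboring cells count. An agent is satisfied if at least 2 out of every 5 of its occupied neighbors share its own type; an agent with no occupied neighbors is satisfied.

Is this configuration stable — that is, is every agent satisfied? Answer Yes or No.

(0,0)X 1/2 ✓
(0,5)O 0/0 ✓
(1,0)O 0/3 ✗
(1,1)X 4/5 ✓
(1,2)X 4/4 ✓
(1,3)X 3/3 ✓
(2,1)X 5/6 ✓
(2,2)X 6/6 ✓
(2,4)X 2/2 ✓
(3,1)X 3/3 ✓
(3,2)X 3/3 ✓
(3,5)X 1/1 ✓
For instance (1,0) has only 0/3 same-type neighbors, below 2/5.

No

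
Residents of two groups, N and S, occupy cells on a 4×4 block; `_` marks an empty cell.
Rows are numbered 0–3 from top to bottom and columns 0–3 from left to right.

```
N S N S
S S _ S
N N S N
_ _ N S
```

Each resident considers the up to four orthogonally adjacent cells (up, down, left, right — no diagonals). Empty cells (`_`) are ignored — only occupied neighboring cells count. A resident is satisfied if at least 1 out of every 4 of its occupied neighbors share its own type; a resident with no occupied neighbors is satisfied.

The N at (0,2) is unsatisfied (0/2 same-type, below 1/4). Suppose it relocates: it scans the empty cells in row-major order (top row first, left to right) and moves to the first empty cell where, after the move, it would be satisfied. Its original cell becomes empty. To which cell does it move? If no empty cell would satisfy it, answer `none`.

Vacating (0,2). Empty cells in order:
  (1,2): 0/3 same-type → still unsatisfied.
  (3,0): 1/1 same-type → satisfied — stop here.

(3,0)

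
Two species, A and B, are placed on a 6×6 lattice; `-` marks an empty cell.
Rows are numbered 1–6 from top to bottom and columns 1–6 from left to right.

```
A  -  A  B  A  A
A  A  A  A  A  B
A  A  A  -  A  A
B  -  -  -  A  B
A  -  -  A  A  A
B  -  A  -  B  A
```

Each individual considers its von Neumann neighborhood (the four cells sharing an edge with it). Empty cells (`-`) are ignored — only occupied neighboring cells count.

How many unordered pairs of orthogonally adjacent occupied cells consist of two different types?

Scan each occupied cell's neighbors to the right and below so each pair is counted once.
Row 1: A(1,1)–A(2,1)= A(1,3)–B(1,4)≠ A(1,3)–A(2,3)= B(1,4)–A(1,5)≠ B(1,4)–A(2,4)≠ A(1,5)–A(1,6)= A(1,5)–A(2,5)= A(1,6)–B(2,6)≠  → 4/8 unlike.
Row 2: A(2,1)–A(2,2)= A(2,1)–A(3,1)= A(2,2)–A(2,3)= A(2,2)–A(3,2)= A(2,3)–A(2,4)= A(2,3)–A(3,3)= A(2,4)–A(2,5)= A(2,5)–B(2,6)≠ A(2,5)–A(3,5)= B(2,6)–A(3,6)≠  → 2/10 unlike.
Row 3: A(3,1)–A(3,2)= A(3,1)–B(4,1)≠ A(3,2)–A(3,3)= A(3,5)–A(3,6)= A(3,5)–A(4,5)= A(3,6)–B(4,6)≠  → 2/6 unlike.
Row 4: B(4,1)–A(5,1)≠ A(4,5)–B(4,6)≠ A(4,5)–A(5,5)= B(4,6)–A(5,6)≠  → 3/4 unlike.
Row 5: A(5,1)–B(6,1)≠ A(5,4)–A(5,5)= A(5,5)–A(5,6)= A(5,5)–B(6,5)≠ A(5,6)–A(6,6)=  → 2/5 unlike.
Row 6: B(6,5)–A(6,6)≠  → 1/1 unlike.
Total adjacent occupied pairs: 34; unlike-type pairs: 14.

14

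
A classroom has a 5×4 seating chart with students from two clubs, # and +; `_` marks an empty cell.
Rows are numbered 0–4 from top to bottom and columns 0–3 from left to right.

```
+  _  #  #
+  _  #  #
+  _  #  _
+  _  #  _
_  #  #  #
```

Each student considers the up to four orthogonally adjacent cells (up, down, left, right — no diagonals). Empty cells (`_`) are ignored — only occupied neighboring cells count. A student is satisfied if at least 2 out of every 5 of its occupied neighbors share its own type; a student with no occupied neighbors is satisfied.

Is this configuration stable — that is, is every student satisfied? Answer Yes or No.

(0,0)+ 1/1 ok
(0,2)# 2/2 ok
(0,3)# 2/2 ok
(1,0)+ 2/2 ok
(1,2)# 3/3 ok
(1,3)# 2/2 ok
(2,0)+ 2/2 ok
(2,2)# 2/2 ok
(3,0)+ 1/1 ok
(3,2)# 2/2 ok
(4,1)# 1/1 ok
(4,2)# 3/3 ok
(4,3)# 1/1 ok
All meet the threshold, so the configuration is stable.

Yes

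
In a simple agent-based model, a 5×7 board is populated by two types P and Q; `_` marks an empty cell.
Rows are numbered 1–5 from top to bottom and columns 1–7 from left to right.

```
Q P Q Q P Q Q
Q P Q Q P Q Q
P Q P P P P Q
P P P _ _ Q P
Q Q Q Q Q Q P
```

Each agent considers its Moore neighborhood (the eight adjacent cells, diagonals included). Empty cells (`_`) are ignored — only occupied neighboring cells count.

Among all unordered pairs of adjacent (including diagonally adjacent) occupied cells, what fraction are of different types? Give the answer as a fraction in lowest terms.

47/91

Scan each occupied cell's neighbors to the right and below (and the two forward diagonals) so each pair is counted once.
Row 1: Q(1,1)–P(1,2)≠ Q(1,1)–Q(2,1)= Q(1,1)–P(2,2)≠ P(1,2)–Q(1,3)≠ P(1,2)–P(2,2)= P(1,2)–Q(2,3)≠ P(1,2)–Q(2,1)≠ Q(1,3)–Q(1,4)= Q(1,3)–Q(2,3)= Q(1,3)–Q(2,4)= Q(1,3)–P(2,2)≠ Q(1,4)–P(1,5)≠ Q(1,4)–Q(2,4)= Q(1,4)–P(2,5)≠ Q(1,4)–Q(2,3)= P(1,5)–Q(1,6)≠ P(1,5)–P(2,5)= P(1,5)–Q(2,6)≠ P(1,5)–Q(2,4)≠ Q(1,6)–Q(1,7)= Q(1,6)–Q(2,6)= Q(1,6)–Q(2,7)= Q(1,6)–P(2,5)≠ Q(1,7)–Q(2,7)= Q(1,7)–Q(2,6)=  → 12/25 unlike.
Row 2: Q(2,1)–P(2,2)≠ Q(2,1)–P(3,1)≠ Q(2,1)–Q(3,2)= P(2,2)–Q(2,3)≠ P(2,2)–Q(3,2)≠ P(2,2)–P(3,3)= P(2,2)–P(3,1)= Q(2,3)–Q(2,4)= Q(2,3)–P(3,3)≠ Q(2,3)–P(3,4)≠ Q(2,3)–Q(3,2)= Q(2,4)–P(2,5)≠ Q(2,4)–P(3,4)≠ Q(2,4)–P(3,5)≠ Q(2,4)–P(3,3)≠ P(2,5)–Q(2,6)≠ P(2,5)–P(3,5)= P(2,5)–P(3,6)= P(2,5)–P(3,4)= Q(2,6)–Q(2,7)= Q(2,6)–P(3,6)≠ Q(2,6)–Q(3,7)= Q(2,6)–P(3,5)≠ Q(2,7)–Q(3,7)= Q(2,7)–P(3,6)≠  → 14/25 unlike.
Row 3: P(3,1)–Q(3,2)≠ P(3,1)–P(4,1)= P(3,1)–P(4,2)= Q(3,2)–P(3,3)≠ Q(3,2)–P(4,2)≠ Q(3,2)–P(4,3)≠ Q(3,2)–P(4,1)≠ P(3,3)–P(3,4)= P(3,3)–P(4,3)= P(3,3)–P(4,2)= P(3,4)–P(3,5)= P(3,4)–P(4,3)= P(3,5)–P(3,6)= P(3,5)–Q(4,6)≠ P(3,6)–Q(3,7)≠ P(3,6)–Q(4,6)≠ P(3,6)–P(4,7)= Q(3,7)–P(4,7)≠ Q(3,7)–Q(4,6)=  → 9/19 unlike.
Row 4: P(4,1)–P(4,2)= P(4,1)–Q(5,1)≠ P(4,1)–Q(5,2)≠ P(4,2)–P(4,3)= P(4,2)–Q(5,2)≠ P(4,2)–Q(5,3)≠ P(4,2)–Q(5,1)≠ P(4,3)–Q(5,3)≠ P(4,3)–Q(5,4)≠ P(4,3)–Q(5,2)≠ Q(4,6)–P(4,7)≠ Q(4,6)–Q(5,6)= Q(4,6)–P(5,7)≠ Q(4,6)–Q(5,5)= P(4,7)–P(5,7)= P(4,7)–Q(5,6)≠  → 11/16 unlike.
Row 5: Q(5,1)–Q(5,2)= Q(5,2)–Q(5,3)= Q(5,3)–Q(5,4)= Q(5,4)–Q(5,5)= Q(5,5)–Q(5,6)= Q(5,6)–P(5,7)≠  → 1/6 unlike.
Total adjacent occupied pairs: 91; unlike-type pairs: 47.
47/91 is already in lowest terms.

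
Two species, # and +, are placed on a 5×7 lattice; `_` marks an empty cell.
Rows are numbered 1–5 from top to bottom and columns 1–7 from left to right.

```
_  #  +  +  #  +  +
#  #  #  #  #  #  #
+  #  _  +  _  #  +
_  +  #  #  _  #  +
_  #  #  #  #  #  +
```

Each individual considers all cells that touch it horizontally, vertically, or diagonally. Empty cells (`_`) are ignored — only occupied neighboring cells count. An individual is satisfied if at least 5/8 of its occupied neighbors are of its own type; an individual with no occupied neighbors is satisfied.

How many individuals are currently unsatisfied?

Row 1: (1,2)# 3/4 satisfied · (1,3)+ 1/5 not · (1,4)+ 1/5 not · (1,5)# 3/5 not · (1,6)+ 1/5 not · (1,7)+ 1/3 not
Row 2: (2,1)# 3/4 satisfied · (2,2)# 4/6 satisfied · (2,3)# 4/7 not · (2,4)# 3/6 not · (2,5)# 4/7 not · (2,6)# 4/7 not · (2,7)# 2/5 not
Row 3: (3,1)+ 1/4 not · (3,2)# 4/6 satisfied · (3,4)+ 0/5 not · (3,6)# 4/6 satisfied · (3,7)+ 1/5 not
Row 4: (4,2)+ 1/5 not · (4,3)# 5/7 satisfied · (4,4)# 4/5 satisfied · (4,6)# 3/6 not · (4,7)+ 2/5 not
Row 5: (5,2)# 2/3 satisfied · (5,3)# 4/5 satisfied · (5,4)# 4/4 satisfied · (5,5)# 4/4 satisfied · (5,6)# 2/4 not · (5,7)+ 1/3 not
Unsatisfied: (1,3), (1,4), (1,5), (1,6), (1,7), (2,3), (2,4), (2,5), (2,6), (2,7), (3,1), (3,4), (3,7), (4,2), (4,6), (4,7), (5,6), (5,7) — 18 in total.

18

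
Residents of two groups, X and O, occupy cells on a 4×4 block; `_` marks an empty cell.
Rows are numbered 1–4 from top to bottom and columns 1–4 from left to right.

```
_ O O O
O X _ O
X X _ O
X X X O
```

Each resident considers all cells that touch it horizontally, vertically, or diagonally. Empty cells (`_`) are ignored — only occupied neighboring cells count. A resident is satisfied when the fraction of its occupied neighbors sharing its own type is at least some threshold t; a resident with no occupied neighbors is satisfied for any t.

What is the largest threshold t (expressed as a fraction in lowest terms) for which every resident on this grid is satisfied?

1/4

(1,2)O 2/3
(1,3)O 3/4
(1,4)O 2/2
(2,1)O 1/4
(2,2)X 2/5
(2,4)O 3/3
(3,1)X 4/5
(3,2)X 5/6
(3,4)O 2/3
(4,1)X 3/3
(4,2)X 4/4
(4,3)X 2/4
(4,4)O 1/2
The smallest same-type fraction is 1/4 at (2,1), which reduces to 1/4. Any threshold above that leaves this resident unsatisfied.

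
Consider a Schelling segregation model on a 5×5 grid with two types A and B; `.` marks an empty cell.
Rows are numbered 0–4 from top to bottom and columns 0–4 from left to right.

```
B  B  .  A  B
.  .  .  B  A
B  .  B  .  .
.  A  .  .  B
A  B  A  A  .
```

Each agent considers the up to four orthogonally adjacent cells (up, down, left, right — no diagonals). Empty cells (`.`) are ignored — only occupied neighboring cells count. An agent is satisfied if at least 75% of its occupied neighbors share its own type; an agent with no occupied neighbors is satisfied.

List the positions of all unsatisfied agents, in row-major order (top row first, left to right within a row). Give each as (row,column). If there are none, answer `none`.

(0,0)B 1/1 ok
(0,1)B 1/1 ok
(0,3)A 0/2 unhappy
(0,4)B 0/2 unhappy
(1,3)B 0/2 unhappy
(1,4)A 0/2 unhappy
(2,0)B 0/0 ok
(2,2)B 0/0 ok
(3,1)A 0/1 unhappy
(3,4)B 0/0 ok
(4,0)A 0/1 unhappy
(4,1)B 0/3 unhappy
(4,2)A 1/2 unhappy
(4,3)A 1/1 ok

(0,3), (0,4), (1,3), (1,4), (3,1), (4,0), (4,1), (4,2)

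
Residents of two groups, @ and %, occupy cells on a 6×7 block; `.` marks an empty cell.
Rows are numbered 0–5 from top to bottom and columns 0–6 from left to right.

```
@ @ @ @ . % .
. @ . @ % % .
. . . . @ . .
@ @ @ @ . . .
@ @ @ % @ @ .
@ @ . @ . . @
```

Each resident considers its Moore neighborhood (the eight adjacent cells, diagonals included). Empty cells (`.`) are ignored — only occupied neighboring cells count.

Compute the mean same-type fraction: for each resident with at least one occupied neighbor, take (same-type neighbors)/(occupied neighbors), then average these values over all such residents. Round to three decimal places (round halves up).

Row 0: (0,0)@ 2/2 · (0,1)@ 3/3 · (0,2)@ 4/4 · (0,3)@ 2/3 · (0,5)% 2/2
Row 1: (1,1)@ 3/3 · (1,3)@ 3/4 · (1,4)% 2/5 · (1,5)% 2/3
Row 2: (2,4)@ 2/4
Row 3: (3,0)@ 3/3 · (3,1)@ 5/5 · (3,2)@ 4/5 · (3,3)@ 4/5
Row 4: (4,0)@ 5/5 · (4,1)@ 7/7 · (4,2)@ 6/7 · (4,3)% 0/5 · (4,4)@ 3/4 · (4,5)@ 2/2
Row 5: (5,0)@ 3/3 · (5,1)@ 4/4 · (5,3)@ 2/3 · (5,6)@ 1/1
Sum over 24 residents: 2/2 + 3/3 + 4/4 + 2/3 + 2/2 + 3/3 + 3/4 + 2/5 + 2/3 + 2/4 + 3/3 + 5/5 + 4/5 + 4/5 + 5/5 + 7/7 + 6/7 + 0/5 + 3/4 + 2/2 + 3/3 + 4/4 + 2/3 + 1/1 = 139/7; mean = 139/7 ÷ 24 = 139/168 = 0.827380… → 0.827.

0.827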